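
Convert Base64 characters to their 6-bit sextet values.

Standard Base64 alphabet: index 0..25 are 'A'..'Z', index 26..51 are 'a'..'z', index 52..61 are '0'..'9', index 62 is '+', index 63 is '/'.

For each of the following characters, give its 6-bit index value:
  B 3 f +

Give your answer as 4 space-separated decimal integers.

'B': A..Z range, ord('B') − ord('A') = 1
'3': 0..9 range, 52 + ord('3') − ord('0') = 55
'f': a..z range, 26 + ord('f') − ord('a') = 31
'+': index 62

Answer: 1 55 31 62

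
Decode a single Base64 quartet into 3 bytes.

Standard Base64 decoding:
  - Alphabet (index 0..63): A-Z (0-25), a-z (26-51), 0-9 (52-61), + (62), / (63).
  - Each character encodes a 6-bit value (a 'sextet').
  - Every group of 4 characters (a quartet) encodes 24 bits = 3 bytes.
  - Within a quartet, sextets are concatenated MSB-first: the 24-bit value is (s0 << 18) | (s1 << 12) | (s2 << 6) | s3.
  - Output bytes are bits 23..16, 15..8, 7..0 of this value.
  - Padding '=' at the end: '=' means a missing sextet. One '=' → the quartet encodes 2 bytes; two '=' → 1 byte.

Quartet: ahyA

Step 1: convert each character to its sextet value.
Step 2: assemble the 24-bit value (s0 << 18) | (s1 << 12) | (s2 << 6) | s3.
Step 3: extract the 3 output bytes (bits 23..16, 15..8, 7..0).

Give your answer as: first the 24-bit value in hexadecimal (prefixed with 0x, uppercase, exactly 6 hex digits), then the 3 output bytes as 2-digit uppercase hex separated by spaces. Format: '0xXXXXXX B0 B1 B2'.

Answer: 0x6A1C80 6A 1C 80

Derivation:
Sextets: a=26, h=33, y=50, A=0
24-bit: (26<<18) | (33<<12) | (50<<6) | 0
      = 0x680000 | 0x021000 | 0x000C80 | 0x000000
      = 0x6A1C80
Bytes: (v>>16)&0xFF=6A, (v>>8)&0xFF=1C, v&0xFF=80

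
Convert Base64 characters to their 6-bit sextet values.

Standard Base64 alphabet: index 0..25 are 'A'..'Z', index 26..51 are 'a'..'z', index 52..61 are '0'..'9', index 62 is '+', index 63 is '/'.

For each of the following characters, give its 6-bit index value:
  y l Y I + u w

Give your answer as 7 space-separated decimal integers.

'y': a..z range, 26 + ord('y') − ord('a') = 50
'l': a..z range, 26 + ord('l') − ord('a') = 37
'Y': A..Z range, ord('Y') − ord('A') = 24
'I': A..Z range, ord('I') − ord('A') = 8
'+': index 62
'u': a..z range, 26 + ord('u') − ord('a') = 46
'w': a..z range, 26 + ord('w') − ord('a') = 48

Answer: 50 37 24 8 62 46 48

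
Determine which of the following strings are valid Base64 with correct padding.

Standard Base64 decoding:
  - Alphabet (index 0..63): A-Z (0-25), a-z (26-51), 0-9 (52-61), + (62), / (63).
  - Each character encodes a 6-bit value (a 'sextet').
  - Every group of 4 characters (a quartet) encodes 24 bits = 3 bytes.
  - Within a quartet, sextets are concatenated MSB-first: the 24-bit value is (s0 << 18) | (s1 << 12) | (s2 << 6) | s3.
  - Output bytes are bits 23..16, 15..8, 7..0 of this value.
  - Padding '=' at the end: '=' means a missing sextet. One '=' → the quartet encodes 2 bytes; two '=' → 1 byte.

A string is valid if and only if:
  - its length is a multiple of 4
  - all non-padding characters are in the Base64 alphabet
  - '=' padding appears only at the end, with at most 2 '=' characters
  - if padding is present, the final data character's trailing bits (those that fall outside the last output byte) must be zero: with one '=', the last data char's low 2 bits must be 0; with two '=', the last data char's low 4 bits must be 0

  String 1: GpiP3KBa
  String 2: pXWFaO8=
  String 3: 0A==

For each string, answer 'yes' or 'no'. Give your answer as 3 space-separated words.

Answer: yes yes yes

Derivation:
String 1: 'GpiP3KBa' → valid
String 2: 'pXWFaO8=' → valid
String 3: '0A==' → valid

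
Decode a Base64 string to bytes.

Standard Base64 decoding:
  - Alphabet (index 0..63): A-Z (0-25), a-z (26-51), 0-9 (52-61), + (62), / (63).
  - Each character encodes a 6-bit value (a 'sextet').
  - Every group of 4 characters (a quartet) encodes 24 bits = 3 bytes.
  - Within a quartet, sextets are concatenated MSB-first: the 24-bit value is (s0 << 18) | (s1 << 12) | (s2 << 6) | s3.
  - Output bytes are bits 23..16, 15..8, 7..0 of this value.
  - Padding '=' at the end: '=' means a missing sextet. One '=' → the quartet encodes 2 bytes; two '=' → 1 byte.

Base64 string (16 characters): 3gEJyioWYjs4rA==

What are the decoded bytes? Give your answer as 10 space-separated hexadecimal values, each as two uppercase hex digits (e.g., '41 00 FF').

After char 0 ('3'=55): chars_in_quartet=1 acc=0x37 bytes_emitted=0
After char 1 ('g'=32): chars_in_quartet=2 acc=0xDE0 bytes_emitted=0
After char 2 ('E'=4): chars_in_quartet=3 acc=0x37804 bytes_emitted=0
After char 3 ('J'=9): chars_in_quartet=4 acc=0xDE0109 -> emit DE 01 09, reset; bytes_emitted=3
After char 4 ('y'=50): chars_in_quartet=1 acc=0x32 bytes_emitted=3
After char 5 ('i'=34): chars_in_quartet=2 acc=0xCA2 bytes_emitted=3
After char 6 ('o'=40): chars_in_quartet=3 acc=0x328A8 bytes_emitted=3
After char 7 ('W'=22): chars_in_quartet=4 acc=0xCA2A16 -> emit CA 2A 16, reset; bytes_emitted=6
After char 8 ('Y'=24): chars_in_quartet=1 acc=0x18 bytes_emitted=6
After char 9 ('j'=35): chars_in_quartet=2 acc=0x623 bytes_emitted=6
After char 10 ('s'=44): chars_in_quartet=3 acc=0x188EC bytes_emitted=6
After char 11 ('4'=56): chars_in_quartet=4 acc=0x623B38 -> emit 62 3B 38, reset; bytes_emitted=9
After char 12 ('r'=43): chars_in_quartet=1 acc=0x2B bytes_emitted=9
After char 13 ('A'=0): chars_in_quartet=2 acc=0xAC0 bytes_emitted=9
Padding '==': partial quartet acc=0xAC0 -> emit AC; bytes_emitted=10

Answer: DE 01 09 CA 2A 16 62 3B 38 AC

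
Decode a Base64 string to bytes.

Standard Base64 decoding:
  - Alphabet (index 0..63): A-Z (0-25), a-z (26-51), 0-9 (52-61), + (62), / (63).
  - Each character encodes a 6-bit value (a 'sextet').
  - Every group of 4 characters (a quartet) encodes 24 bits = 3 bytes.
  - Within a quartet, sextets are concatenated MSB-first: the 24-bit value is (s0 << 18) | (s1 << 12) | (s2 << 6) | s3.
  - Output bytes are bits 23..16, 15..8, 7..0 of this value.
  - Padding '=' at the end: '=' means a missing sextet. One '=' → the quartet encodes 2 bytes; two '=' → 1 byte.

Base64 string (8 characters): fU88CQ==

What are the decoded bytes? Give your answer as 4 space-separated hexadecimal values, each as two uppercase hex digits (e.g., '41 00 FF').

After char 0 ('f'=31): chars_in_quartet=1 acc=0x1F bytes_emitted=0
After char 1 ('U'=20): chars_in_quartet=2 acc=0x7D4 bytes_emitted=0
After char 2 ('8'=60): chars_in_quartet=3 acc=0x1F53C bytes_emitted=0
After char 3 ('8'=60): chars_in_quartet=4 acc=0x7D4F3C -> emit 7D 4F 3C, reset; bytes_emitted=3
After char 4 ('C'=2): chars_in_quartet=1 acc=0x2 bytes_emitted=3
After char 5 ('Q'=16): chars_in_quartet=2 acc=0x90 bytes_emitted=3
Padding '==': partial quartet acc=0x90 -> emit 09; bytes_emitted=4

Answer: 7D 4F 3C 09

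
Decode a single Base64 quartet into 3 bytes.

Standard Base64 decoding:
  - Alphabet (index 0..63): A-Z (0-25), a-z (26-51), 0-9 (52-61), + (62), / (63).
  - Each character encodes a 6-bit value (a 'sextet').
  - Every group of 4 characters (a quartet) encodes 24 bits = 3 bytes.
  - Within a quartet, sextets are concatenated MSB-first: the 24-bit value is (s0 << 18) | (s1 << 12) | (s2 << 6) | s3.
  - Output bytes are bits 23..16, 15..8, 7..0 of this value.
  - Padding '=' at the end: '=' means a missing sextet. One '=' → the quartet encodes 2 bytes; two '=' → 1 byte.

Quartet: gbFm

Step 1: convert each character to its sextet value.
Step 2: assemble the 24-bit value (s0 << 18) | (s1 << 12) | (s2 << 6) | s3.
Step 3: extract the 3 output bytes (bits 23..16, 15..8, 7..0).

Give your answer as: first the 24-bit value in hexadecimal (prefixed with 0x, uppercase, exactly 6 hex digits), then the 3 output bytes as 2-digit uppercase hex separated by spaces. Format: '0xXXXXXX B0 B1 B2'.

Answer: 0x81B166 81 B1 66

Derivation:
Sextets: g=32, b=27, F=5, m=38
24-bit: (32<<18) | (27<<12) | (5<<6) | 38
      = 0x800000 | 0x01B000 | 0x000140 | 0x000026
      = 0x81B166
Bytes: (v>>16)&0xFF=81, (v>>8)&0xFF=B1, v&0xFF=66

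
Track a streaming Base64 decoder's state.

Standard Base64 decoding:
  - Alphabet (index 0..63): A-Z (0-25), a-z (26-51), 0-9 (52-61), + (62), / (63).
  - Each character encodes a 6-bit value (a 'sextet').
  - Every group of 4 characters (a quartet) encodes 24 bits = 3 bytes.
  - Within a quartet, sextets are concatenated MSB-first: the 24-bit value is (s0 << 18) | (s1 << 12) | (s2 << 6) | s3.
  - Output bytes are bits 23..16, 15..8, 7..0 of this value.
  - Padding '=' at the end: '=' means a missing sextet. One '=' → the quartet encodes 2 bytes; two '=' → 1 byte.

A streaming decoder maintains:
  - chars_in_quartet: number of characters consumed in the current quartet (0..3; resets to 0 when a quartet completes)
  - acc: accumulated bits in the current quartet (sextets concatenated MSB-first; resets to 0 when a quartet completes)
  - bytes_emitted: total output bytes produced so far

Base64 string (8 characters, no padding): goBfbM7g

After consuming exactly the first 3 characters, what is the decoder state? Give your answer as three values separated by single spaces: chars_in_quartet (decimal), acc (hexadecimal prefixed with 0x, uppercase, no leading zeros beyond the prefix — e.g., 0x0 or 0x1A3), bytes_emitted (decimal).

Answer: 3 0x20A01 0

Derivation:
After char 0 ('g'=32): chars_in_quartet=1 acc=0x20 bytes_emitted=0
After char 1 ('o'=40): chars_in_quartet=2 acc=0x828 bytes_emitted=0
After char 2 ('B'=1): chars_in_quartet=3 acc=0x20A01 bytes_emitted=0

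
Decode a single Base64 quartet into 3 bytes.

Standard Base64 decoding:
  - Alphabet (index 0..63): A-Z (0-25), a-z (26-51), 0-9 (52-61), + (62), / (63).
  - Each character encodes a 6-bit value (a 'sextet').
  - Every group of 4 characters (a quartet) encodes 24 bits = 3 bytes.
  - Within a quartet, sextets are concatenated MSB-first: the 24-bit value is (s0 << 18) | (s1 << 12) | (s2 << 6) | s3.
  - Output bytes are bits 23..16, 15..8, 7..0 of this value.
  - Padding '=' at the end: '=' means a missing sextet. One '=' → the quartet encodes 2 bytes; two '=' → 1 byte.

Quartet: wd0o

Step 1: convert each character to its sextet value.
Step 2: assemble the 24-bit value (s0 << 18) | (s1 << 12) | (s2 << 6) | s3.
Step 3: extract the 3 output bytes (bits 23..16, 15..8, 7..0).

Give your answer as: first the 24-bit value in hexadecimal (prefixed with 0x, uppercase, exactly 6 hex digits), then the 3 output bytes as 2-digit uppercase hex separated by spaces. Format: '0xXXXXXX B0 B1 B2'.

Sextets: w=48, d=29, 0=52, o=40
24-bit: (48<<18) | (29<<12) | (52<<6) | 40
      = 0xC00000 | 0x01D000 | 0x000D00 | 0x000028
      = 0xC1DD28
Bytes: (v>>16)&0xFF=C1, (v>>8)&0xFF=DD, v&0xFF=28

Answer: 0xC1DD28 C1 DD 28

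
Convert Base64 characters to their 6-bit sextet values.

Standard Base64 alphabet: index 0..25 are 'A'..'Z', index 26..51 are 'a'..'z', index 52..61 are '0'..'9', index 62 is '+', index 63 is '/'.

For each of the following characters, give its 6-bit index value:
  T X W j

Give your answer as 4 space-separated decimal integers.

'T': A..Z range, ord('T') − ord('A') = 19
'X': A..Z range, ord('X') − ord('A') = 23
'W': A..Z range, ord('W') − ord('A') = 22
'j': a..z range, 26 + ord('j') − ord('a') = 35

Answer: 19 23 22 35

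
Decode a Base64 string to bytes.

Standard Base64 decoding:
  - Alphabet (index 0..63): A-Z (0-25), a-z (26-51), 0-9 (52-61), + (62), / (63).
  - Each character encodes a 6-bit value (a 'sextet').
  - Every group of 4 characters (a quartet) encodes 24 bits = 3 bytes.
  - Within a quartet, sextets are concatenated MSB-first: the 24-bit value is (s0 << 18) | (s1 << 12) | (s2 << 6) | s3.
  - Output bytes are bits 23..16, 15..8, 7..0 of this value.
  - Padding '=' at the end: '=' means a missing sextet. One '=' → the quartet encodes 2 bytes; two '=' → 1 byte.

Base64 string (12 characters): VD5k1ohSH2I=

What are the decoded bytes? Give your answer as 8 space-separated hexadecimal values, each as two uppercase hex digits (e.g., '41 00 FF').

Answer: 54 3E 64 D6 88 52 1F 62

Derivation:
After char 0 ('V'=21): chars_in_quartet=1 acc=0x15 bytes_emitted=0
After char 1 ('D'=3): chars_in_quartet=2 acc=0x543 bytes_emitted=0
After char 2 ('5'=57): chars_in_quartet=3 acc=0x150F9 bytes_emitted=0
After char 3 ('k'=36): chars_in_quartet=4 acc=0x543E64 -> emit 54 3E 64, reset; bytes_emitted=3
After char 4 ('1'=53): chars_in_quartet=1 acc=0x35 bytes_emitted=3
After char 5 ('o'=40): chars_in_quartet=2 acc=0xD68 bytes_emitted=3
After char 6 ('h'=33): chars_in_quartet=3 acc=0x35A21 bytes_emitted=3
After char 7 ('S'=18): chars_in_quartet=4 acc=0xD68852 -> emit D6 88 52, reset; bytes_emitted=6
After char 8 ('H'=7): chars_in_quartet=1 acc=0x7 bytes_emitted=6
After char 9 ('2'=54): chars_in_quartet=2 acc=0x1F6 bytes_emitted=6
After char 10 ('I'=8): chars_in_quartet=3 acc=0x7D88 bytes_emitted=6
Padding '=': partial quartet acc=0x7D88 -> emit 1F 62; bytes_emitted=8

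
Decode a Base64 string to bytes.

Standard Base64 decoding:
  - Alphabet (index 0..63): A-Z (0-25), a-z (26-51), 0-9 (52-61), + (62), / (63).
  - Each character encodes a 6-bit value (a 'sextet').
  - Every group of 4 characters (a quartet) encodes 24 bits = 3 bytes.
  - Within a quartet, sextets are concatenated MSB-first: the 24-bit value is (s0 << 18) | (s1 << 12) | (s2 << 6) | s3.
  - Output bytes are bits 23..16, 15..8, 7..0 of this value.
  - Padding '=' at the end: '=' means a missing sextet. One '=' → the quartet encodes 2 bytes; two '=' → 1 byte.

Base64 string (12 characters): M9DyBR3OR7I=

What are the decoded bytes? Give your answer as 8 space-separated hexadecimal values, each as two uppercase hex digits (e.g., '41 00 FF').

After char 0 ('M'=12): chars_in_quartet=1 acc=0xC bytes_emitted=0
After char 1 ('9'=61): chars_in_quartet=2 acc=0x33D bytes_emitted=0
After char 2 ('D'=3): chars_in_quartet=3 acc=0xCF43 bytes_emitted=0
After char 3 ('y'=50): chars_in_quartet=4 acc=0x33D0F2 -> emit 33 D0 F2, reset; bytes_emitted=3
After char 4 ('B'=1): chars_in_quartet=1 acc=0x1 bytes_emitted=3
After char 5 ('R'=17): chars_in_quartet=2 acc=0x51 bytes_emitted=3
After char 6 ('3'=55): chars_in_quartet=3 acc=0x1477 bytes_emitted=3
After char 7 ('O'=14): chars_in_quartet=4 acc=0x51DCE -> emit 05 1D CE, reset; bytes_emitted=6
After char 8 ('R'=17): chars_in_quartet=1 acc=0x11 bytes_emitted=6
After char 9 ('7'=59): chars_in_quartet=2 acc=0x47B bytes_emitted=6
After char 10 ('I'=8): chars_in_quartet=3 acc=0x11EC8 bytes_emitted=6
Padding '=': partial quartet acc=0x11EC8 -> emit 47 B2; bytes_emitted=8

Answer: 33 D0 F2 05 1D CE 47 B2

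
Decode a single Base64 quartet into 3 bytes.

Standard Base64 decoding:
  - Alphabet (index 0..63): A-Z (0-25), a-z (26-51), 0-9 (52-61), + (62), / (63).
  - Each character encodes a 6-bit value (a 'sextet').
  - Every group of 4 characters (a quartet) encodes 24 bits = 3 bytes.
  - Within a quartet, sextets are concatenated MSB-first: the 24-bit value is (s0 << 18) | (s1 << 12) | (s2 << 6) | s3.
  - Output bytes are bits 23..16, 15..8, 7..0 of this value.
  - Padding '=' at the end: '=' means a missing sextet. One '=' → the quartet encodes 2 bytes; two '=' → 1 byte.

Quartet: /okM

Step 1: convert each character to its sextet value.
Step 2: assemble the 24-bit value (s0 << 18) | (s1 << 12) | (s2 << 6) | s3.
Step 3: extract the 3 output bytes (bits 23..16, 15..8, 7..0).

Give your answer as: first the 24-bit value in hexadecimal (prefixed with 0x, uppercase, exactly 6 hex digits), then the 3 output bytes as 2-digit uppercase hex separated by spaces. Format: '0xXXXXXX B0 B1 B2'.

Answer: 0xFE890C FE 89 0C

Derivation:
Sextets: /=63, o=40, k=36, M=12
24-bit: (63<<18) | (40<<12) | (36<<6) | 12
      = 0xFC0000 | 0x028000 | 0x000900 | 0x00000C
      = 0xFE890C
Bytes: (v>>16)&0xFF=FE, (v>>8)&0xFF=89, v&0xFF=0C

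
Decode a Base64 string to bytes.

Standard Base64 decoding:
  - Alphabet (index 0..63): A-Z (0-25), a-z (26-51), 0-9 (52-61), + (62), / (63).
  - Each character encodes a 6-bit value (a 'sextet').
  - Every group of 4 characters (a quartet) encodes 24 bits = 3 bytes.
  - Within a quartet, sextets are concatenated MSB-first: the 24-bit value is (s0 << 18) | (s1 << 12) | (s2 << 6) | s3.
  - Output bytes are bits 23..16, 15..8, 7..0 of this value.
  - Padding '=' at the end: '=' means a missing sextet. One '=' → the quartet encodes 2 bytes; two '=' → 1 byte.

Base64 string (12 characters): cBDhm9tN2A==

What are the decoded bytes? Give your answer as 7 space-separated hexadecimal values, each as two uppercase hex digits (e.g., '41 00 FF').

Answer: 70 10 E1 9B DB 4D D8

Derivation:
After char 0 ('c'=28): chars_in_quartet=1 acc=0x1C bytes_emitted=0
After char 1 ('B'=1): chars_in_quartet=2 acc=0x701 bytes_emitted=0
After char 2 ('D'=3): chars_in_quartet=3 acc=0x1C043 bytes_emitted=0
After char 3 ('h'=33): chars_in_quartet=4 acc=0x7010E1 -> emit 70 10 E1, reset; bytes_emitted=3
After char 4 ('m'=38): chars_in_quartet=1 acc=0x26 bytes_emitted=3
After char 5 ('9'=61): chars_in_quartet=2 acc=0x9BD bytes_emitted=3
After char 6 ('t'=45): chars_in_quartet=3 acc=0x26F6D bytes_emitted=3
After char 7 ('N'=13): chars_in_quartet=4 acc=0x9BDB4D -> emit 9B DB 4D, reset; bytes_emitted=6
After char 8 ('2'=54): chars_in_quartet=1 acc=0x36 bytes_emitted=6
After char 9 ('A'=0): chars_in_quartet=2 acc=0xD80 bytes_emitted=6
Padding '==': partial quartet acc=0xD80 -> emit D8; bytes_emitted=7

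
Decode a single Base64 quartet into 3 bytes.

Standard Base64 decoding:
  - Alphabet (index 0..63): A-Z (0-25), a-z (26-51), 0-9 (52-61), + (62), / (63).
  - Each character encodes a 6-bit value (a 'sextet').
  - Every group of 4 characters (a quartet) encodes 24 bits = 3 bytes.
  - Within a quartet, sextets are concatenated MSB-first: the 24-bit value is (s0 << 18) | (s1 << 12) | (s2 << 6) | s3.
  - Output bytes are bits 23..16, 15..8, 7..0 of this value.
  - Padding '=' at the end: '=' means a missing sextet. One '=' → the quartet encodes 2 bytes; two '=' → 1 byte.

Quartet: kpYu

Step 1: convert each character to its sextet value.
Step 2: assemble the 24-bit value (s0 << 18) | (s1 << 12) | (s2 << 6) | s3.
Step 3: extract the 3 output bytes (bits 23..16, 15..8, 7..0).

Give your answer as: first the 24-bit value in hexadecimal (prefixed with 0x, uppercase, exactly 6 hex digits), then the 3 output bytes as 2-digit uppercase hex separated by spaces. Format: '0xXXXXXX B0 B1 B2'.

Answer: 0x92962E 92 96 2E

Derivation:
Sextets: k=36, p=41, Y=24, u=46
24-bit: (36<<18) | (41<<12) | (24<<6) | 46
      = 0x900000 | 0x029000 | 0x000600 | 0x00002E
      = 0x92962E
Bytes: (v>>16)&0xFF=92, (v>>8)&0xFF=96, v&0xFF=2E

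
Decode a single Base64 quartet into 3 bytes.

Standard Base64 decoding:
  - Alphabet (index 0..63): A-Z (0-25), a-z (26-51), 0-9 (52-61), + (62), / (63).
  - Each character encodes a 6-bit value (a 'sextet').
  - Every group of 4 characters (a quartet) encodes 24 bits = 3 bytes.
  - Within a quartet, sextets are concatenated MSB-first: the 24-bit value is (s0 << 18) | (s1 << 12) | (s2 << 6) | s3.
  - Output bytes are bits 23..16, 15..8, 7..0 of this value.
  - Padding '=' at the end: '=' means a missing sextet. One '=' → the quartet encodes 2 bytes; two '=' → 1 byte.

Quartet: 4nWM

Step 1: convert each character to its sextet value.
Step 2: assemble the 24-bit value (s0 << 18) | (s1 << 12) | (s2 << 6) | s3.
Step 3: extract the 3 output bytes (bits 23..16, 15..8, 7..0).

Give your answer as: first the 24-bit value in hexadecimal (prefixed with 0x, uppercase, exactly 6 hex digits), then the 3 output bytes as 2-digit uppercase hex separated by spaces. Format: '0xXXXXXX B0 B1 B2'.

Answer: 0xE2758C E2 75 8C

Derivation:
Sextets: 4=56, n=39, W=22, M=12
24-bit: (56<<18) | (39<<12) | (22<<6) | 12
      = 0xE00000 | 0x027000 | 0x000580 | 0x00000C
      = 0xE2758C
Bytes: (v>>16)&0xFF=E2, (v>>8)&0xFF=75, v&0xFF=8C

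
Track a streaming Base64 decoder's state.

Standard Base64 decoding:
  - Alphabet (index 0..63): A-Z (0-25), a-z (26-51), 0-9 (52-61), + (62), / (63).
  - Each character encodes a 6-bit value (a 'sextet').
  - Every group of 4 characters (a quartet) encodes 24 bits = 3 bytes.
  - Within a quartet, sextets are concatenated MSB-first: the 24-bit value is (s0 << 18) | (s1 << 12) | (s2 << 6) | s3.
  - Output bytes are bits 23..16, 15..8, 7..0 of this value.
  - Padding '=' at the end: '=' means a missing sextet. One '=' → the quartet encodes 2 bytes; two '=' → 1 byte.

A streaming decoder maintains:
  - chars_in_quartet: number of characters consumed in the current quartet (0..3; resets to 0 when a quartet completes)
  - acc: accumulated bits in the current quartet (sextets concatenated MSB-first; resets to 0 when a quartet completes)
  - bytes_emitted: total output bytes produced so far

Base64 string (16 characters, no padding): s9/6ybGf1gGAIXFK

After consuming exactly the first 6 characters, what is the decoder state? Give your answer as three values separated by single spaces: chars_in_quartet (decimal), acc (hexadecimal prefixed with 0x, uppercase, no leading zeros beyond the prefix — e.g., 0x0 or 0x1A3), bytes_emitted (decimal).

After char 0 ('s'=44): chars_in_quartet=1 acc=0x2C bytes_emitted=0
After char 1 ('9'=61): chars_in_quartet=2 acc=0xB3D bytes_emitted=0
After char 2 ('/'=63): chars_in_quartet=3 acc=0x2CF7F bytes_emitted=0
After char 3 ('6'=58): chars_in_quartet=4 acc=0xB3DFFA -> emit B3 DF FA, reset; bytes_emitted=3
After char 4 ('y'=50): chars_in_quartet=1 acc=0x32 bytes_emitted=3
After char 5 ('b'=27): chars_in_quartet=2 acc=0xC9B bytes_emitted=3

Answer: 2 0xC9B 3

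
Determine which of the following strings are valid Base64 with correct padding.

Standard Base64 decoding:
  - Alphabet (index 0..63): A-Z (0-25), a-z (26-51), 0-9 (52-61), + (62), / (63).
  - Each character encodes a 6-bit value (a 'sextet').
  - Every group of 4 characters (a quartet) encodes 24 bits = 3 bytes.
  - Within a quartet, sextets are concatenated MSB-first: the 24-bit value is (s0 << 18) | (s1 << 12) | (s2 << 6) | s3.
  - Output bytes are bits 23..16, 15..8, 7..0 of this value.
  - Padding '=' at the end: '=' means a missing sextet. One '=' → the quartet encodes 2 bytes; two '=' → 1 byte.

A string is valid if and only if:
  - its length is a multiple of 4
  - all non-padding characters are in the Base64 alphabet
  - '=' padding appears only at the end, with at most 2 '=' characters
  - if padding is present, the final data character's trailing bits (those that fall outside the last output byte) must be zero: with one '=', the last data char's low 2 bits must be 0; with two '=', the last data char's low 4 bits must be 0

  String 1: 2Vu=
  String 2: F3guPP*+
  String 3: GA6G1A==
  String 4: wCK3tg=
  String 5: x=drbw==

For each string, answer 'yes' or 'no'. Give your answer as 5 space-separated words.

String 1: '2Vu=' → invalid (bad trailing bits)
String 2: 'F3guPP*+' → invalid (bad char(s): ['*'])
String 3: 'GA6G1A==' → valid
String 4: 'wCK3tg=' → invalid (len=7 not mult of 4)
String 5: 'x=drbw==' → invalid (bad char(s): ['=']; '=' in middle)

Answer: no no yes no no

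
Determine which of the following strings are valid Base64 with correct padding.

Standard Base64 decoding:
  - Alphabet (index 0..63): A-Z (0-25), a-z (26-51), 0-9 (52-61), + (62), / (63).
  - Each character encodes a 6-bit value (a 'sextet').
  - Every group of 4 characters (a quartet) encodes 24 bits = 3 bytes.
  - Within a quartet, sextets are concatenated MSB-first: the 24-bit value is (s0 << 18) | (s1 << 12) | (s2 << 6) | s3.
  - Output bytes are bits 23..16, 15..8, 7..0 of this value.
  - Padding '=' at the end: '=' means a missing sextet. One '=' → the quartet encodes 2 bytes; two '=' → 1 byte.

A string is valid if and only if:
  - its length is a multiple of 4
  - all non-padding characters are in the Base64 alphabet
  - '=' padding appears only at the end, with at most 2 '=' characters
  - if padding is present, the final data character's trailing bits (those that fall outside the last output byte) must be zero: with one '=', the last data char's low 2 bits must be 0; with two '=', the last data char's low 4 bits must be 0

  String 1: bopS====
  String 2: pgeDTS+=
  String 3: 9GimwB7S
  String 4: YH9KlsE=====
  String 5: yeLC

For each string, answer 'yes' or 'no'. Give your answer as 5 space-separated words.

Answer: no no yes no yes

Derivation:
String 1: 'bopS====' → invalid (4 pad chars (max 2))
String 2: 'pgeDTS+=' → invalid (bad trailing bits)
String 3: '9GimwB7S' → valid
String 4: 'YH9KlsE=====' → invalid (5 pad chars (max 2))
String 5: 'yeLC' → valid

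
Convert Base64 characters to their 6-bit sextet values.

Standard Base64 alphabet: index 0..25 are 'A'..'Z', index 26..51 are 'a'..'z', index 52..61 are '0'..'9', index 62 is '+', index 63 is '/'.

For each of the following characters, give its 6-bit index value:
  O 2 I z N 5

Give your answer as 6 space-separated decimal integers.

'O': A..Z range, ord('O') − ord('A') = 14
'2': 0..9 range, 52 + ord('2') − ord('0') = 54
'I': A..Z range, ord('I') − ord('A') = 8
'z': a..z range, 26 + ord('z') − ord('a') = 51
'N': A..Z range, ord('N') − ord('A') = 13
'5': 0..9 range, 52 + ord('5') − ord('0') = 57

Answer: 14 54 8 51 13 57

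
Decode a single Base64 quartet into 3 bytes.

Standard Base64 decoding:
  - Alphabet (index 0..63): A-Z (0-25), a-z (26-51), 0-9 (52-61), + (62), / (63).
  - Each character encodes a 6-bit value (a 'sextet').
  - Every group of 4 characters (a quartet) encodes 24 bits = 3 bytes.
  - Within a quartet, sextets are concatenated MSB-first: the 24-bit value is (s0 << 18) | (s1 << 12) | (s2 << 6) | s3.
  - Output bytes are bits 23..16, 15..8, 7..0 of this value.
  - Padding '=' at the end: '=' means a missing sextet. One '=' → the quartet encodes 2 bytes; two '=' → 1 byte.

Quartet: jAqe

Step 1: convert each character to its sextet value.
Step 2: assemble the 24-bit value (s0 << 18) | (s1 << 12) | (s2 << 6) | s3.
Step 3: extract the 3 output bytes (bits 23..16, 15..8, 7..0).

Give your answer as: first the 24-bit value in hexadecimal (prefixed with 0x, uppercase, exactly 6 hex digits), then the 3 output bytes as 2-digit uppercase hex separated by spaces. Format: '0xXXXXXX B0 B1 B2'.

Answer: 0x8C0A9E 8C 0A 9E

Derivation:
Sextets: j=35, A=0, q=42, e=30
24-bit: (35<<18) | (0<<12) | (42<<6) | 30
      = 0x8C0000 | 0x000000 | 0x000A80 | 0x00001E
      = 0x8C0A9E
Bytes: (v>>16)&0xFF=8C, (v>>8)&0xFF=0A, v&0xFF=9E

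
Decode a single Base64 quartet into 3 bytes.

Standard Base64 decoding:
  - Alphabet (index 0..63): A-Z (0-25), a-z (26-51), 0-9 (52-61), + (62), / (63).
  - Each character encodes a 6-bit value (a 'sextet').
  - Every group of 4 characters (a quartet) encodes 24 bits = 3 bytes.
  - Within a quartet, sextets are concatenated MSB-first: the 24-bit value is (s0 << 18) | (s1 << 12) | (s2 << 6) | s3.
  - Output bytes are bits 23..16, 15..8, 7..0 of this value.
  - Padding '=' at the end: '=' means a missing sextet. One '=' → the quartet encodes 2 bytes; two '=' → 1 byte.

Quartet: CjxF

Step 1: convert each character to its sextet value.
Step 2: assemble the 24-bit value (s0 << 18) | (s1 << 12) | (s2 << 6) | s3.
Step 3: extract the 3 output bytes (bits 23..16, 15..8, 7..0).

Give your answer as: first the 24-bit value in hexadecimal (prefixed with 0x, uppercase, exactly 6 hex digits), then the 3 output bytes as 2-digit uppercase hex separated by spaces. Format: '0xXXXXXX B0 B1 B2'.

Sextets: C=2, j=35, x=49, F=5
24-bit: (2<<18) | (35<<12) | (49<<6) | 5
      = 0x080000 | 0x023000 | 0x000C40 | 0x000005
      = 0x0A3C45
Bytes: (v>>16)&0xFF=0A, (v>>8)&0xFF=3C, v&0xFF=45

Answer: 0x0A3C45 0A 3C 45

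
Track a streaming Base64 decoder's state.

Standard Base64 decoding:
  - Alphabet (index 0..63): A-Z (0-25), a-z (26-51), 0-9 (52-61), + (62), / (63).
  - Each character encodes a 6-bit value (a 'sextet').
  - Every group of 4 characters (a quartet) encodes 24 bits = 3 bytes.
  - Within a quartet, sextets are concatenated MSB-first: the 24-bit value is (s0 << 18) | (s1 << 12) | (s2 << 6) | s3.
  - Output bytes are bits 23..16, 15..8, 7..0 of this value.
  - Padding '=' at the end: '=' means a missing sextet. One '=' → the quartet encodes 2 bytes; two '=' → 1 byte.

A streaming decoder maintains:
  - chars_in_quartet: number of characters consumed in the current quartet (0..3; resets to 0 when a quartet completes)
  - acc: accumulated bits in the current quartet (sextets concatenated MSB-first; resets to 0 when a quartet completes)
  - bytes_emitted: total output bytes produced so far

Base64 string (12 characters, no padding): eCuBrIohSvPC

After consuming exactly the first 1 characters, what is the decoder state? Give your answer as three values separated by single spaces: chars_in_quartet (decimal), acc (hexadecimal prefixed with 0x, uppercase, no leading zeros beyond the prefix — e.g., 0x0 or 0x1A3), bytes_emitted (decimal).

Answer: 1 0x1E 0

Derivation:
After char 0 ('e'=30): chars_in_quartet=1 acc=0x1E bytes_emitted=0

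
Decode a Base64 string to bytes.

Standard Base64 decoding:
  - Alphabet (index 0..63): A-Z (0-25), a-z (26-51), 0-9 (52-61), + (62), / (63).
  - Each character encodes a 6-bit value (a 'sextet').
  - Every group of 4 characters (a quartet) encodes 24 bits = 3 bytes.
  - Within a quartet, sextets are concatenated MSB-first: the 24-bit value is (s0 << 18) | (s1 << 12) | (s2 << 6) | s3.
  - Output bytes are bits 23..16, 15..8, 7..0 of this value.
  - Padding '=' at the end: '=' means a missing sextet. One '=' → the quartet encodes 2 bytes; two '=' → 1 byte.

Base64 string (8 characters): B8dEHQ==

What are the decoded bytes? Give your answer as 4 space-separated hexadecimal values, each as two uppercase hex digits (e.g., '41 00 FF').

After char 0 ('B'=1): chars_in_quartet=1 acc=0x1 bytes_emitted=0
After char 1 ('8'=60): chars_in_quartet=2 acc=0x7C bytes_emitted=0
After char 2 ('d'=29): chars_in_quartet=3 acc=0x1F1D bytes_emitted=0
After char 3 ('E'=4): chars_in_quartet=4 acc=0x7C744 -> emit 07 C7 44, reset; bytes_emitted=3
After char 4 ('H'=7): chars_in_quartet=1 acc=0x7 bytes_emitted=3
After char 5 ('Q'=16): chars_in_quartet=2 acc=0x1D0 bytes_emitted=3
Padding '==': partial quartet acc=0x1D0 -> emit 1D; bytes_emitted=4

Answer: 07 C7 44 1D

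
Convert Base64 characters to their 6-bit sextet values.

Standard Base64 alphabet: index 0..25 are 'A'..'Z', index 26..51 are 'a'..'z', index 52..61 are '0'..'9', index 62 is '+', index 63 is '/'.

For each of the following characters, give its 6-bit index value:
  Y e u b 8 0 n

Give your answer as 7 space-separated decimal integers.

Answer: 24 30 46 27 60 52 39

Derivation:
'Y': A..Z range, ord('Y') − ord('A') = 24
'e': a..z range, 26 + ord('e') − ord('a') = 30
'u': a..z range, 26 + ord('u') − ord('a') = 46
'b': a..z range, 26 + ord('b') − ord('a') = 27
'8': 0..9 range, 52 + ord('8') − ord('0') = 60
'0': 0..9 range, 52 + ord('0') − ord('0') = 52
'n': a..z range, 26 + ord('n') − ord('a') = 39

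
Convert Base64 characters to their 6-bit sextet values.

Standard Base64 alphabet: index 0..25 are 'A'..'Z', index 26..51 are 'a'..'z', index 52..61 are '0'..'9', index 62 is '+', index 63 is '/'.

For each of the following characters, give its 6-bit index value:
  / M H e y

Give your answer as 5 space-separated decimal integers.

'/': index 63
'M': A..Z range, ord('M') − ord('A') = 12
'H': A..Z range, ord('H') − ord('A') = 7
'e': a..z range, 26 + ord('e') − ord('a') = 30
'y': a..z range, 26 + ord('y') − ord('a') = 50

Answer: 63 12 7 30 50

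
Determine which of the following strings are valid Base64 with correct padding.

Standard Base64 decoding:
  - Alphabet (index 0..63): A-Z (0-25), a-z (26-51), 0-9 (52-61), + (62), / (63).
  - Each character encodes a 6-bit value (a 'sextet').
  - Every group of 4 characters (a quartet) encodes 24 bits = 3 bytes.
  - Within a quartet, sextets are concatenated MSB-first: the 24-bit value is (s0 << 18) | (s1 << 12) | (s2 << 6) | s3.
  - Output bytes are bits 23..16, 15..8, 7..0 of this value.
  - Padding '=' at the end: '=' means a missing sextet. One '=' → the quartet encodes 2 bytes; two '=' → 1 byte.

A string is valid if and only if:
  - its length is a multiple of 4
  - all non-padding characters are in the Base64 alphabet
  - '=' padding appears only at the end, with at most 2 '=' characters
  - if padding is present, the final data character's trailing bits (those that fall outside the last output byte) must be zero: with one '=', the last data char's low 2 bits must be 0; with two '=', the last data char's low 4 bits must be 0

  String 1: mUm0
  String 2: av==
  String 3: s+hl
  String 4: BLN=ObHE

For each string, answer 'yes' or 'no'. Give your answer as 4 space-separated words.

String 1: 'mUm0' → valid
String 2: 'av==' → invalid (bad trailing bits)
String 3: 's+hl' → valid
String 4: 'BLN=ObHE' → invalid (bad char(s): ['=']; '=' in middle)

Answer: yes no yes no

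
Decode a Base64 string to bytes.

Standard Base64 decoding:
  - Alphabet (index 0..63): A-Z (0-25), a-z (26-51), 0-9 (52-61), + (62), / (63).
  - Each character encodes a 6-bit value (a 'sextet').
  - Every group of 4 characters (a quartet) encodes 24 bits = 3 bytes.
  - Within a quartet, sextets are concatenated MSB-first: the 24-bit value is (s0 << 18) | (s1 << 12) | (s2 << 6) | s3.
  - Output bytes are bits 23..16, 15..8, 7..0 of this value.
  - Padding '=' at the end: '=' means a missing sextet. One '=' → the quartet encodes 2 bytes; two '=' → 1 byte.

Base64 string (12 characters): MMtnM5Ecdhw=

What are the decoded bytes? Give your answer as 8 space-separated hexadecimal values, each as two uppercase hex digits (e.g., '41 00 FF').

After char 0 ('M'=12): chars_in_quartet=1 acc=0xC bytes_emitted=0
After char 1 ('M'=12): chars_in_quartet=2 acc=0x30C bytes_emitted=0
After char 2 ('t'=45): chars_in_quartet=3 acc=0xC32D bytes_emitted=0
After char 3 ('n'=39): chars_in_quartet=4 acc=0x30CB67 -> emit 30 CB 67, reset; bytes_emitted=3
After char 4 ('M'=12): chars_in_quartet=1 acc=0xC bytes_emitted=3
After char 5 ('5'=57): chars_in_quartet=2 acc=0x339 bytes_emitted=3
After char 6 ('E'=4): chars_in_quartet=3 acc=0xCE44 bytes_emitted=3
After char 7 ('c'=28): chars_in_quartet=4 acc=0x33911C -> emit 33 91 1C, reset; bytes_emitted=6
After char 8 ('d'=29): chars_in_quartet=1 acc=0x1D bytes_emitted=6
After char 9 ('h'=33): chars_in_quartet=2 acc=0x761 bytes_emitted=6
After char 10 ('w'=48): chars_in_quartet=3 acc=0x1D870 bytes_emitted=6
Padding '=': partial quartet acc=0x1D870 -> emit 76 1C; bytes_emitted=8

Answer: 30 CB 67 33 91 1C 76 1C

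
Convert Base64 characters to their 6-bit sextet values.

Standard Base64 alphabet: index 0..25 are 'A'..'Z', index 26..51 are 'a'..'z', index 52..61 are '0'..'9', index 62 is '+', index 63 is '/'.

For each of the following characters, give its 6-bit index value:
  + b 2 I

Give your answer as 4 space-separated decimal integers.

'+': index 62
'b': a..z range, 26 + ord('b') − ord('a') = 27
'2': 0..9 range, 52 + ord('2') − ord('0') = 54
'I': A..Z range, ord('I') − ord('A') = 8

Answer: 62 27 54 8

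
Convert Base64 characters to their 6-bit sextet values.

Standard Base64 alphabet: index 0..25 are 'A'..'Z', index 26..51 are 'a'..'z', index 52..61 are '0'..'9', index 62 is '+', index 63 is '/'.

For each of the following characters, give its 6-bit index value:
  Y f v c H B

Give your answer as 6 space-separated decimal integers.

'Y': A..Z range, ord('Y') − ord('A') = 24
'f': a..z range, 26 + ord('f') − ord('a') = 31
'v': a..z range, 26 + ord('v') − ord('a') = 47
'c': a..z range, 26 + ord('c') − ord('a') = 28
'H': A..Z range, ord('H') − ord('A') = 7
'B': A..Z range, ord('B') − ord('A') = 1

Answer: 24 31 47 28 7 1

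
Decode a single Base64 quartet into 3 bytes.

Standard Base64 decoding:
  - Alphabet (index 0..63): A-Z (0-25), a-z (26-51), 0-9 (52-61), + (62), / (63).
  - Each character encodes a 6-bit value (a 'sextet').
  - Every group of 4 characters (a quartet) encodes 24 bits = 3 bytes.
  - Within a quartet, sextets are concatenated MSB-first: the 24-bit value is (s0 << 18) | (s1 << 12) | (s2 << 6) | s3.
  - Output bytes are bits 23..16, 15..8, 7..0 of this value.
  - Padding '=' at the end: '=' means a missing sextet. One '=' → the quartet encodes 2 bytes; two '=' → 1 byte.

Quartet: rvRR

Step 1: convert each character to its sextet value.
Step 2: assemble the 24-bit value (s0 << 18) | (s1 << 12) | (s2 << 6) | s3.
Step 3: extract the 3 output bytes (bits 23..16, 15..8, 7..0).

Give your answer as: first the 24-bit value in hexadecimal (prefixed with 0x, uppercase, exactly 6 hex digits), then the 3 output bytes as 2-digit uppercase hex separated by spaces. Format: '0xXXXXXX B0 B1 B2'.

Sextets: r=43, v=47, R=17, R=17
24-bit: (43<<18) | (47<<12) | (17<<6) | 17
      = 0xAC0000 | 0x02F000 | 0x000440 | 0x000011
      = 0xAEF451
Bytes: (v>>16)&0xFF=AE, (v>>8)&0xFF=F4, v&0xFF=51

Answer: 0xAEF451 AE F4 51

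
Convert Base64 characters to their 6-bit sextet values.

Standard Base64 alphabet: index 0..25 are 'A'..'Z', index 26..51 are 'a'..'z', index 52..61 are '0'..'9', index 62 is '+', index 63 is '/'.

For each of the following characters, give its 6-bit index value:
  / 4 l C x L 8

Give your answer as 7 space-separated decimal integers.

'/': index 63
'4': 0..9 range, 52 + ord('4') − ord('0') = 56
'l': a..z range, 26 + ord('l') − ord('a') = 37
'C': A..Z range, ord('C') − ord('A') = 2
'x': a..z range, 26 + ord('x') − ord('a') = 49
'L': A..Z range, ord('L') − ord('A') = 11
'8': 0..9 range, 52 + ord('8') − ord('0') = 60

Answer: 63 56 37 2 49 11 60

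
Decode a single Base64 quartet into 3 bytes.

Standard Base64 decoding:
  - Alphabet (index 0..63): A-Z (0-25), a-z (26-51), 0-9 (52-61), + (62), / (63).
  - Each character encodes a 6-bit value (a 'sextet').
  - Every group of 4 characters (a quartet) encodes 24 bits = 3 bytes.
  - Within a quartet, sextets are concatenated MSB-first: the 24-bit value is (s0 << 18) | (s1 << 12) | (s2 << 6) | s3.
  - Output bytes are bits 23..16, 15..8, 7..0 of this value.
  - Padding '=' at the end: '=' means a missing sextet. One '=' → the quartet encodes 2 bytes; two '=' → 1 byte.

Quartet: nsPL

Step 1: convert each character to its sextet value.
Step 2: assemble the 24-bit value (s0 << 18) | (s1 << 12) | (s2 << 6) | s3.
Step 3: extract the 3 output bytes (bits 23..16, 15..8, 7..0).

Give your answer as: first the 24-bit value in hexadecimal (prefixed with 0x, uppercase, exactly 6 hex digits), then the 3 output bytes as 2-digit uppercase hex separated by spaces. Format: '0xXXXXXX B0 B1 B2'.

Answer: 0x9EC3CB 9E C3 CB

Derivation:
Sextets: n=39, s=44, P=15, L=11
24-bit: (39<<18) | (44<<12) | (15<<6) | 11
      = 0x9C0000 | 0x02C000 | 0x0003C0 | 0x00000B
      = 0x9EC3CB
Bytes: (v>>16)&0xFF=9E, (v>>8)&0xFF=C3, v&0xFF=CB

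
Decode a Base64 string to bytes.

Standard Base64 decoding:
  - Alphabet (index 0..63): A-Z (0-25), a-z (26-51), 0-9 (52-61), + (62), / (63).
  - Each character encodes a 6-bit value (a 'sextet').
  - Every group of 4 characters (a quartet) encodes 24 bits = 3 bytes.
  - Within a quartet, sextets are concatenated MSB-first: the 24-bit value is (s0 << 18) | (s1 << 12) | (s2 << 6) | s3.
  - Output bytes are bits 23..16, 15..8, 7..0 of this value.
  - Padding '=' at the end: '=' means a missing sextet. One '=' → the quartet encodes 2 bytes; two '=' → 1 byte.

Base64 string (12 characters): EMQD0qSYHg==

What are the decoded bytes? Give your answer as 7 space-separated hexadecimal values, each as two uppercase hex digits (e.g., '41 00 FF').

After char 0 ('E'=4): chars_in_quartet=1 acc=0x4 bytes_emitted=0
After char 1 ('M'=12): chars_in_quartet=2 acc=0x10C bytes_emitted=0
After char 2 ('Q'=16): chars_in_quartet=3 acc=0x4310 bytes_emitted=0
After char 3 ('D'=3): chars_in_quartet=4 acc=0x10C403 -> emit 10 C4 03, reset; bytes_emitted=3
After char 4 ('0'=52): chars_in_quartet=1 acc=0x34 bytes_emitted=3
After char 5 ('q'=42): chars_in_quartet=2 acc=0xD2A bytes_emitted=3
After char 6 ('S'=18): chars_in_quartet=3 acc=0x34A92 bytes_emitted=3
After char 7 ('Y'=24): chars_in_quartet=4 acc=0xD2A498 -> emit D2 A4 98, reset; bytes_emitted=6
After char 8 ('H'=7): chars_in_quartet=1 acc=0x7 bytes_emitted=6
After char 9 ('g'=32): chars_in_quartet=2 acc=0x1E0 bytes_emitted=6
Padding '==': partial quartet acc=0x1E0 -> emit 1E; bytes_emitted=7

Answer: 10 C4 03 D2 A4 98 1E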